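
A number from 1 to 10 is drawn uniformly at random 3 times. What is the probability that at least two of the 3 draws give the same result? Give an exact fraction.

P(all 3 different) = 10/10 · 9/10 · ··· · 8/10 = 18/25.
P(at least two equal) = 1 − 18/25 = 7/25.

7/25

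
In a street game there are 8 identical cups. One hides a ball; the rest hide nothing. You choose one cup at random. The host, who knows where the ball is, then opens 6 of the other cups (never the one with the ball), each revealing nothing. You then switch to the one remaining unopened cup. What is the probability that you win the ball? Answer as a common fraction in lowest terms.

Your original cup holds the ball with probability 1/8, so the other 7 collectively hold it with probability 7/8.
The host can always find 6 empty cups to open, so the reveals don't change that 7/8; it is now spread over the 1 remaining unopened cup.
P(win by switching) = (7/8) · (1/1) = 7/8.

7/8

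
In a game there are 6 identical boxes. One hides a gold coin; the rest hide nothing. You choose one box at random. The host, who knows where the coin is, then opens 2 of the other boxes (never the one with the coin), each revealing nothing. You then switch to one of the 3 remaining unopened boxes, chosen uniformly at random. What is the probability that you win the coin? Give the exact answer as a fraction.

5/18

Your original box holds the coin with probability 1/6, so the other 5 collectively hold it with probability 5/6.
The host can always find 2 empty boxes to open, so the reveals don't change that 5/6; it is now spread over the 3 remaining unopened boxes.
P(win by switching) = (5/6) · (1/3) = 5/18.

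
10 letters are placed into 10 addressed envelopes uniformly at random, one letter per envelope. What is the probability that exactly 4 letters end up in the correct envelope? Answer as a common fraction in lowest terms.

Choose which 4 of the 10 are fixed: C(10,4) = 210 ways.
The remaining 6 must have no fixed point: D(6) = 265.
P = 210·265/3628800 = 53/3456.

53/3456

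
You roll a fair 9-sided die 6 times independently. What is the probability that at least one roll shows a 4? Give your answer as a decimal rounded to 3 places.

0.507

P(no roll shows a 4) = (8/9)^6 ≈ 0.493.
P(at least one) = 1 − 0.493 = 0.507.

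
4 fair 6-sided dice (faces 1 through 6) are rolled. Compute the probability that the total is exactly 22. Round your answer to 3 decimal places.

0.008

There are 6^4 = 1296 equally likely outcomes.
The number of ordered 4-tuples from {1,…,6} summing to 22 is 10.
P(sum = 22) = 10/1296 = 5/648 ≈ 0.008.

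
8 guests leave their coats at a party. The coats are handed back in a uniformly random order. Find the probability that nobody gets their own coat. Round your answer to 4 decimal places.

This is the derangement probability: permutations of 8 with no fixed point.
D(8) = 8! · (1 − 1/1! + 1/2! − ··· + (−1)^8/8!) = 14833.
P = 14833/40320 = 2119/5760 ≈ 0.3679.

0.3679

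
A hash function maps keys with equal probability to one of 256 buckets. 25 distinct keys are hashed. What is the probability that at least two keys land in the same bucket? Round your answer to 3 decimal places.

It's easier to compute the probability that all 25 are distinct.
P(all distinct) = 256/256 · 255/256 · ··· · 232/256 ≈ 0.298.
So the probability of at least one match is 1 − 0.298 = 0.702.

0.702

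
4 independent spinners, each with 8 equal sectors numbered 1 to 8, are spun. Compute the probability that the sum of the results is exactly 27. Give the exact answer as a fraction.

There are 8^4 = 4096 equally likely outcomes.
The number of ordered 4-tuples from {1,…,8} summing to 27 is 56.
P(sum = 27) = 56/4096 = 7/512.

7/512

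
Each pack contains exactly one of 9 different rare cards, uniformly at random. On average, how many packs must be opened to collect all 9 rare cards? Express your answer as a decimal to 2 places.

After i distinct types are collected, each trial gives a new one with probability (9−i)/9, so the expected wait for the next new type is 9/(9−i).
E = 9/9 + 9/8 + 9/7 + 9/6 + 9/5 + 9/4 + 9/3 + 9/2 + 9/1 = 7129/280 ≈ 25.46.

25.46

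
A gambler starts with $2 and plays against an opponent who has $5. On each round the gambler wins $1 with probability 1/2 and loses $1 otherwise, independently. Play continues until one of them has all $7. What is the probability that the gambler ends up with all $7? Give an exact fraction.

2/7

With a fair step, P(i) = ½P(i−1) + ½P(i+1) with P(0)=0, P(7)=1 has the linear solution P(i) = i/7.
P(2) = 2/7.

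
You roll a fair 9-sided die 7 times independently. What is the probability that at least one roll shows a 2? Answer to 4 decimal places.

P(no roll shows a 2) = (8/9)^7 ≈ 0.4385.
P(at least one) = 1 − 0.4385 = 0.5615.

0.5615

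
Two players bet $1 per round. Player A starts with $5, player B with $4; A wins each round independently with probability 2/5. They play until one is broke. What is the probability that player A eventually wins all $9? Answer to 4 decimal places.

0.1761

Let r = q/p = (3/5)/(2/5) = 3/2. The recurrence P(i) = p·P(i+1) + q·P(i−1) with P(0)=0, P(9)=1 gives P(i) = (1 − r^i)/(1 − r^9).
P(5) = (1 − (3/2)^5) / (1 − (3/2)^9) = 3376/19171 ≈ 0.1761.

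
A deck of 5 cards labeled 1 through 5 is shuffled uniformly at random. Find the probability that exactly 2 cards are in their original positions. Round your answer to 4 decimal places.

0.1667

Choose which 2 of the 5 are fixed: C(5,2) = 10 ways.
The remaining 3 must have no fixed point: D(3) = 2.
P = 10·2/120 = 1/6 ≈ 0.1667.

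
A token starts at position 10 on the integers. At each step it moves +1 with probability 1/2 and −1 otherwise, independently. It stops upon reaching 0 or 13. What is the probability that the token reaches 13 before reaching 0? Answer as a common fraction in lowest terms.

10/13

With a fair step, P(i) = ½P(i−1) + ½P(i+1) with P(0)=0, P(13)=1 has the linear solution P(i) = i/13.
P(10) = 10/13.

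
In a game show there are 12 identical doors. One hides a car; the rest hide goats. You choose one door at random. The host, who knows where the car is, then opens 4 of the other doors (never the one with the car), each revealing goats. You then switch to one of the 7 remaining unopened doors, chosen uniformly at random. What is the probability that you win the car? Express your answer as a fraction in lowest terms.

Your original door holds the car with probability 1/12, so the other 11 collectively hold it with probability 11/12.
The host can always find 4 empty doors to open, so the reveals don't change that 11/12; it is now spread over the 7 remaining unopened doors.
P(win by switching) = (11/12) · (1/7) = 11/84.

11/84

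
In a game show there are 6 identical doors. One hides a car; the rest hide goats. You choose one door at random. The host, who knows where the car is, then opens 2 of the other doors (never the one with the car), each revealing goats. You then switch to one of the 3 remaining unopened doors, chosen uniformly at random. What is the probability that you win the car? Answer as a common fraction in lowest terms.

5/18

Your original door holds the car with probability 1/6, so the other 5 collectively hold it with probability 5/6.
The host can always find 2 empty doors to open, so the reveals don't change that 5/6; it is now spread over the 3 remaining unopened doors.
P(win by switching) = (5/6) · (1/3) = 5/18.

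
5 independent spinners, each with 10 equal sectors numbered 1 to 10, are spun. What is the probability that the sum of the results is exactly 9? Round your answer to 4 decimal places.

There are 10^5 = 100000 equally likely outcomes.
The number of ordered 5-tuples from {1,…,10} summing to 9 is 70.
P(sum = 9) = 70/100000 = 7/10000 ≈ 0.0007.

0.0007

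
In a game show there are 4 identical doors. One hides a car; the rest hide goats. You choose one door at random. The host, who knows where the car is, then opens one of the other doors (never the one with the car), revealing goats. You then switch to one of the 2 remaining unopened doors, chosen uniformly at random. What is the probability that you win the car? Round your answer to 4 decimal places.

0.3750

Your original door holds the car with probability 1/4, so the other 3 collectively hold it with probability 3/4.
The host can always find an empty door to open, so this doesn't change that 3/4; it is now spread over the 2 remaining unopened doors.
P(win by switching) = (3/4) · (1/2) = 3/8 ≈ 0.3750.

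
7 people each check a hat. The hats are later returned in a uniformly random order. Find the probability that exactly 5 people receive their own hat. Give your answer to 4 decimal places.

0.0042

Choose which 5 of the 7 are fixed: C(7,5) = 21 ways.
The remaining 2 must have no fixed point: D(2) = 1.
P = 21·1/5040 = 1/240 ≈ 0.0042.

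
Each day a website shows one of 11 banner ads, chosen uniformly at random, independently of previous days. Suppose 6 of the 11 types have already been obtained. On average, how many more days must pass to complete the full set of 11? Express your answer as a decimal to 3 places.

25.117

Starting from 6 distinct types, each trial gives a new one with probability (11−i)/11 when i types are held, so the wait for the next new type is 11/(11−i).
E = 11/5 + 11/4 + 11/3 + 11/2 + 11/1 = 1507/60 ≈ 25.117.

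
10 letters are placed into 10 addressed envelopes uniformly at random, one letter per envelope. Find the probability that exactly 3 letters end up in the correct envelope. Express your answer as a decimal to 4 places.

0.0613

Choose which 3 of the 10 are fixed: C(10,3) = 120 ways.
The remaining 7 must have no fixed point: D(7) = 1854.
P = 120·1854/3628800 = 103/1680 ≈ 0.0613.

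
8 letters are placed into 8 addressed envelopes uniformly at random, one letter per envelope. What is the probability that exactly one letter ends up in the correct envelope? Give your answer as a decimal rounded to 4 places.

Choose which one is fixed: C(8,1) = 8 ways.
The remaining 7 must have no fixed point: D(7) = 1854.
P = 8·1854/40320 = 103/280 ≈ 0.3679.

0.3679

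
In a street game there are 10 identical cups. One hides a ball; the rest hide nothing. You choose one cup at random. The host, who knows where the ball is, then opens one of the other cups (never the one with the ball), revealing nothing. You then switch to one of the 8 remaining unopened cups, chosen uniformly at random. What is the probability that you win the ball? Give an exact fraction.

Your original cup holds the ball with probability 1/10, so the other 9 collectively hold it with probability 9/10.
The host can always find an empty cup to open, so this doesn't change that 9/10; it is now spread over the 8 remaining unopened cups.
P(win by switching) = (9/10) · (1/8) = 9/80.

9/80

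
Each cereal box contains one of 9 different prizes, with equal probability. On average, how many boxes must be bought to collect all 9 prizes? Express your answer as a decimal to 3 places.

25.461

After i distinct types are collected, each trial gives a new one with probability (9−i)/9, so the expected wait for the next new type is 9/(9−i).
E = 9/9 + 9/8 + 9/7 + 9/6 + 9/5 + 9/4 + 9/3 + 9/2 + 9/1 = 7129/280 ≈ 25.461.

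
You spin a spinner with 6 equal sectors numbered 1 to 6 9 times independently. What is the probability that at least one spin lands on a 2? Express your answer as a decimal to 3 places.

0.806

P(no spin lands on a 2) = (5/6)^9 ≈ 0.194.
P(at least one) = 1 − 0.194 = 0.806.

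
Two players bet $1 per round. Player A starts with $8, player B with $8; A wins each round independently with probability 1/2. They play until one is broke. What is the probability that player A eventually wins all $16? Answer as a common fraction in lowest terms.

With a fair step, P(i) = ½P(i−1) + ½P(i+1) with P(0)=0, P(16)=1 has the linear solution P(i) = i/16.
P(8) = 8/16 = 1/2.

1/2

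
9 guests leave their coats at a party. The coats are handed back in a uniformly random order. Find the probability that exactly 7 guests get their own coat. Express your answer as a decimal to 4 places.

0.0001

Choose which 7 of the 9 are fixed: C(9,7) = 36 ways.
The remaining 2 must have no fixed point: D(2) = 1.
P = 36·1/362880 = 1/10080 ≈ 0.0001.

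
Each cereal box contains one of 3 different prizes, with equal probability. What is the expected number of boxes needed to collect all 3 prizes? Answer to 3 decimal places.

5.500

After i distinct types are collected, each trial gives a new one with probability (3−i)/3, so the expected wait for the next new type is 3/(3−i).
E = 3/3 + 3/2 + 3/1 = 11/2 ≈ 5.500.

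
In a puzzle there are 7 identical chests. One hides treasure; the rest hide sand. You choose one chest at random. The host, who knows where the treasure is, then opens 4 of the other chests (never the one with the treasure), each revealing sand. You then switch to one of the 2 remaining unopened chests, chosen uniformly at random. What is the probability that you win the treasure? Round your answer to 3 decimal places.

0.429

Your original chest holds the treasure with probability 1/7, so the other 6 collectively hold it with probability 6/7.
The host can always find 4 empty chests to open, so the reveals don't change that 6/7; it is now spread over the 2 remaining unopened chests.
P(win by switching) = (6/7) · (1/2) = 3/7 ≈ 0.429.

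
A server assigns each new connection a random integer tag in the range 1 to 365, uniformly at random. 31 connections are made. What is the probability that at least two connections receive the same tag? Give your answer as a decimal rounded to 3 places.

0.730

It's easier to compute the probability that all 31 are distinct.
P(all distinct) = 365/365 · 364/365 · ··· · 335/365 ≈ 0.270.
So the probability of at least one match is 1 − 0.270 = 0.730.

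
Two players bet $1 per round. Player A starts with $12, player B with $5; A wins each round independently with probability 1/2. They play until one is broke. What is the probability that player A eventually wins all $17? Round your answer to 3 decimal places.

0.706

With a fair step, P(i) = ½P(i−1) + ½P(i+1) with P(0)=0, P(17)=1 has the linear solution P(i) = i/17.
P(12) = 12/17 ≈ 0.706.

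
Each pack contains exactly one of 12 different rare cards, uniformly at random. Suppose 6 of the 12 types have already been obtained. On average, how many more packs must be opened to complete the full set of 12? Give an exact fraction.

Starting from 6 distinct types, each trial gives a new one with probability (12−i)/12 when i types are held, so the wait for the next new type is 12/(12−i).
E = 12/6 + 12/5 + 12/4 + 12/3 + 12/2 + 12/1 = 147/5.

147/5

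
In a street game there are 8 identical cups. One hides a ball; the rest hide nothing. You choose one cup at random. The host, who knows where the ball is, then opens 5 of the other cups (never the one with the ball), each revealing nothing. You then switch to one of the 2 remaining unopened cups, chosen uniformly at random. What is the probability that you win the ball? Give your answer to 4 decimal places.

Your original cup holds the ball with probability 1/8, so the other 7 collectively hold it with probability 7/8.
The host can always find 5 empty cups to open, so the reveals don't change that 7/8; it is now spread over the 2 remaining unopened cups.
P(win by switching) = (7/8) · (1/2) = 7/16 ≈ 0.4375.

0.4375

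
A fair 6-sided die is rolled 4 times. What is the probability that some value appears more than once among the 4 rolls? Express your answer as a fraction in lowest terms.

P(all 4 different) = 6/6 · 5/6 · ··· · 3/6 = 5/18.
P(at least two equal) = 1 − 5/18 = 13/18.

13/18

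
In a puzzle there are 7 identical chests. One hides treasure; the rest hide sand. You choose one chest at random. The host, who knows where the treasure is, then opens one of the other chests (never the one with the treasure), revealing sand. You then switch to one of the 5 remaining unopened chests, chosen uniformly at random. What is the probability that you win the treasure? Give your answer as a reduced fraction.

6/35

Your original chest holds the treasure with probability 1/7, so the other 6 collectively hold it with probability 6/7.
The host can always find an empty chest to open, so this doesn't change that 6/7; it is now spread over the 5 remaining unopened chests.
P(win by switching) = (6/7) · (1/5) = 6/35.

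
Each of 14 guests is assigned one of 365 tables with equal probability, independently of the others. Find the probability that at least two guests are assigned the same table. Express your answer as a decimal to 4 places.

It's easier to compute the probability that all 14 are distinct.
P(all distinct) = 365/365 · 364/365 · ··· · 352/365 ≈ 0.7769.
So the probability of at least one match is 1 − 0.7769 = 0.2231.

0.2231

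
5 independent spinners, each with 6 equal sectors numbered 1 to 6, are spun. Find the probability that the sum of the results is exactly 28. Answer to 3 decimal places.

There are 6^5 = 7776 equally likely outcomes.
The number of ordered 5-tuples from {1,…,6} summing to 28 is 15.
P(sum = 28) = 15/7776 = 5/2592 ≈ 0.002.

0.002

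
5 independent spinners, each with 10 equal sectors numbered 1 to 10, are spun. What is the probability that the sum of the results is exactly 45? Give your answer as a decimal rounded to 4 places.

0.0013

There are 10^5 = 100000 equally likely outcomes.
The number of ordered 5-tuples from {1,…,10} summing to 45 is 126.
P(sum = 45) = 126/100000 = 63/50000 ≈ 0.0013.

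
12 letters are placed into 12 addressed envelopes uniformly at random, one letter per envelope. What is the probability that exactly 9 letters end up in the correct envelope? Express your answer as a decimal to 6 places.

Choose which 9 of the 12 are fixed: C(12,9) = 220 ways.
The remaining 3 must have no fixed point: D(3) = 2.
P = 220·2/479001600 = 1/1088640 ≈ 0.000001.

0.000001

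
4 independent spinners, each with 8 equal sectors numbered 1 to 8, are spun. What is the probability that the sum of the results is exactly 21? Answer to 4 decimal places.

There are 8^4 = 4096 equally likely outcomes.
The number of ordered 4-tuples from {1,…,8} summing to 21 is 284.
P(sum = 21) = 284/4096 = 71/1024 ≈ 0.0693.

0.0693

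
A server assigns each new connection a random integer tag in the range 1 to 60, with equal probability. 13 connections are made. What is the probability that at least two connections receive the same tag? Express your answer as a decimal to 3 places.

It's easier to compute the probability that all 13 are distinct.
P(all distinct) = 60/60 · 59/60 · ··· · 48/60 ≈ 0.246.
So the probability of at least one match is 1 − 0.246 = 0.754.

0.754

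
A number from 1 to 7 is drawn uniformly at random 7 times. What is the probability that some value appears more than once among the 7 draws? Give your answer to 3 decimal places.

0.994

P(all 7 different) = 7/7 · 6/7 · ··· · 1/7 ≈ 0.006.
P(at least two equal) = 1 − 0.006 = 0.994.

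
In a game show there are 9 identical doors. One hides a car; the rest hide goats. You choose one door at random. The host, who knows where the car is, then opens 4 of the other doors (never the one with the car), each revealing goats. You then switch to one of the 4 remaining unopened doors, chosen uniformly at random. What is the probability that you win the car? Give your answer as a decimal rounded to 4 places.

0.2222

Your original door holds the car with probability 1/9, so the other 8 collectively hold it with probability 8/9.
The host can always find 4 empty doors to open, so the reveals don't change that 8/9; it is now spread over the 4 remaining unopened doors.
P(win by switching) = (8/9) · (1/4) = 2/9 ≈ 0.2222.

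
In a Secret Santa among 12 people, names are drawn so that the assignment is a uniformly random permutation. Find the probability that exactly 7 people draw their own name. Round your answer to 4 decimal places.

Choose which 7 of the 12 are fixed: C(12,7) = 792 ways.
The remaining 5 must have no fixed point: D(5) = 44.
P = 792·44/479001600 = 11/151200 ≈ 0.0001.

0.0001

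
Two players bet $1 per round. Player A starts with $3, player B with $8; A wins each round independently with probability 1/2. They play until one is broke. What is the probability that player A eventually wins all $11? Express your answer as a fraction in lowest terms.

3/11

With a fair step, P(i) = ½P(i−1) + ½P(i+1) with P(0)=0, P(11)=1 has the linear solution P(i) = i/11.
P(3) = 3/11.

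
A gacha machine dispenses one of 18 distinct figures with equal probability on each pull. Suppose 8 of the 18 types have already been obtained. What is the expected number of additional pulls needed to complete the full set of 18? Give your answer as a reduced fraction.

Starting from 8 distinct types, each trial gives a new one with probability (18−i)/18 when i types are held, so the wait for the next new type is 18/(18−i).
E = 18/10 + 18/9 + 18/8 + 18/7 + 18/6 + 18/5 + 18/4 + 18/3 + 18/2 + 18/1 = 7381/140.

7381/140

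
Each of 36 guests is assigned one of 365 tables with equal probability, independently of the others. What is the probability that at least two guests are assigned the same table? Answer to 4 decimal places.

It's easier to compute the probability that all 36 are distinct.
P(all distinct) = 365/365 · 364/365 · ··· · 330/365 ≈ 0.1678.
So the probability of at least one match is 1 − 0.1678 = 0.8322.

0.8322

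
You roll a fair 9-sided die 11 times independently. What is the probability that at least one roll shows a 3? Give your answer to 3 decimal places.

P(no roll shows a 3) = (8/9)^11 ≈ 0.274.
P(at least one) = 1 − 0.274 = 0.726.

0.726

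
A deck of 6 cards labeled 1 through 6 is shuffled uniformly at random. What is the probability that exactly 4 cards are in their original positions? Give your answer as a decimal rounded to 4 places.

0.0208

Choose which 4 of the 6 are fixed: C(6,4) = 15 ways.
The remaining 2 must have no fixed point: D(2) = 1.
P = 15·1/720 = 1/48 ≈ 0.0208.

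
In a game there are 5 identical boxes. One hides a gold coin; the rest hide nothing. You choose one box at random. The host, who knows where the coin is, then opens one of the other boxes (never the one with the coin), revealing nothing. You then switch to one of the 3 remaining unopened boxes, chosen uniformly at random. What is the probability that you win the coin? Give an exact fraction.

Your original box holds the coin with probability 1/5, so the other 4 collectively hold it with probability 4/5.
The host can always find an empty box to open, so this doesn't change that 4/5; it is now spread over the 3 remaining unopened boxes.
P(win by switching) = (4/5) · (1/3) = 4/15.

4/15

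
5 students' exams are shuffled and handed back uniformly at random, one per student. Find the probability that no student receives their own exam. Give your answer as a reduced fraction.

11/30

This is the derangement probability: permutations of 5 with no fixed point.
D(5) = 5! · (1 − 1/1! + 1/2! − ··· + (−1)^5/5!) = 44.
P = 44/120 = 11/30.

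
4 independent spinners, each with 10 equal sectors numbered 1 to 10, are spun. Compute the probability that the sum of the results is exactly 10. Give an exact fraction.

There are 10^4 = 10000 equally likely outcomes.
The number of ordered 4-tuples from {1,…,10} summing to 10 is 84.
P(sum = 10) = 84/10000 = 21/2500.

21/2500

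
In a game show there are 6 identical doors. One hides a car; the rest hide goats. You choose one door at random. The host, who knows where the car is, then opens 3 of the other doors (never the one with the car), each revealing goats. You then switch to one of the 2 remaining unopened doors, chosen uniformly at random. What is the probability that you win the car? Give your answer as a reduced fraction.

5/12

Your original door holds the car with probability 1/6, so the other 5 collectively hold it with probability 5/6.
The host can always find 3 empty doors to open, so the reveals don't change that 5/6; it is now spread over the 2 remaining unopened doors.
P(win by switching) = (5/6) · (1/2) = 5/12.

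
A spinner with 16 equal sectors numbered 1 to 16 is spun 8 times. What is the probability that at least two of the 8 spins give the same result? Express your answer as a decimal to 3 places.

0.879

P(all 8 different) = 16/16 · 15/16 · ··· · 9/16 ≈ 0.121.
P(at least two equal) = 1 − 0.121 = 0.879.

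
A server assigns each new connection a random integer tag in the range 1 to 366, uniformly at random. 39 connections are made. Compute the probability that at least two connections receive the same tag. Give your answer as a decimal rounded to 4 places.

0.8775

It's easier to compute the probability that all 39 are distinct.
P(all distinct) = 366/366 · 365/366 · ··· · 328/366 ≈ 0.1225.
So the probability of at least one match is 1 − 0.1225 = 0.8775.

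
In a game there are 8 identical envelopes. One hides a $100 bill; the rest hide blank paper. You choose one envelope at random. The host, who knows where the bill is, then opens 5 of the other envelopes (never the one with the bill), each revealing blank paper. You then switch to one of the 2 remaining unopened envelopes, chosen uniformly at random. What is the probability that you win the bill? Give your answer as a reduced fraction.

Your original envelope holds the bill with probability 1/8, so the other 7 collectively hold it with probability 7/8.
The host can always find 5 empty envelopes to open, so the reveals don't change that 7/8; it is now spread over the 2 remaining unopened envelopes.
P(win by switching) = (7/8) · (1/2) = 7/16.

7/16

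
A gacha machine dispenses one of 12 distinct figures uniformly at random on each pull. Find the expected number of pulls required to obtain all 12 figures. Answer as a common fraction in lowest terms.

86021/2310

After i distinct types are collected, each trial gives a new one with probability (12−i)/12, so the expected wait for the next new type is 12/(12−i).
E = 12/12 + 12/11 + 12/10 + 12/9 + 12/8 + 12/7 + 12/6 + 12/5 + 12/4 + 12/3 + 12/2 + 12/1 = 86021/2310.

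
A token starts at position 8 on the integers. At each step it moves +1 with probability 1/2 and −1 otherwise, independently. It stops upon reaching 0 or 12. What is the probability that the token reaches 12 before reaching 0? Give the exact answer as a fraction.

With a fair step, P(i) = ½P(i−1) + ½P(i+1) with P(0)=0, P(12)=1 has the linear solution P(i) = i/12.
P(8) = 8/12 = 2/3.

2/3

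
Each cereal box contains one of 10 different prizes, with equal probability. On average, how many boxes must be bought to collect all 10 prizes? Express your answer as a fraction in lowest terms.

After i distinct types are collected, each trial gives a new one with probability (10−i)/10, so the expected wait for the next new type is 10/(10−i).
E = 10/10 + 10/9 + 10/8 + 10/7 + 10/6 + 10/5 + 10/4 + 10/3 + 10/2 + 10/1 = 7381/252.

7381/252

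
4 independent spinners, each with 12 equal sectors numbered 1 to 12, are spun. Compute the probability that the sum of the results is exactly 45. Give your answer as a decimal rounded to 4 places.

0.0010

There are 12^4 = 20736 equally likely outcomes.
The number of ordered 4-tuples from {1,…,12} summing to 45 is 20.
P(sum = 45) = 20/20736 = 5/5184 ≈ 0.0010.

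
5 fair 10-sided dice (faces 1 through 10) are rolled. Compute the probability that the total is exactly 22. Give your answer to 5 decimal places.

There are 10^5 = 100000 equally likely outcomes.
The number of ordered 5-tuples from {1,…,10} summing to 22 is 4335.
P(sum = 22) = 4335/100000 = 867/20000 ≈ 0.04335.

0.04335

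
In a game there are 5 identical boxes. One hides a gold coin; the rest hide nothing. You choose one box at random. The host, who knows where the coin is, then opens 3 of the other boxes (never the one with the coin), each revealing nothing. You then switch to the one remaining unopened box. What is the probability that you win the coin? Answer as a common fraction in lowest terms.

4/5

Your original box holds the coin with probability 1/5, so the other 4 collectively hold it with probability 4/5.
The host can always find 3 empty boxes to open, so the reveals don't change that 4/5; it is now spread over the 1 remaining unopened box.
P(win by switching) = (4/5) · (1/1) = 4/5.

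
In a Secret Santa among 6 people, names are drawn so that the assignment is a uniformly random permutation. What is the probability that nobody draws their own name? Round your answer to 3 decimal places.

This is the derangement probability: permutations of 6 with no fixed point.
D(6) = 6! · (1 − 1/1! + 1/2! − ··· + (−1)^6/6!) = 265.
P = 265/720 = 53/144 ≈ 0.368.

0.368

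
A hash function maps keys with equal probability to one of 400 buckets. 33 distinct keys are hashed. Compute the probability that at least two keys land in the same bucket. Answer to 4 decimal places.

0.7426

It's easier to compute the probability that all 33 are distinct.
P(all distinct) = 400/400 · 399/400 · ··· · 368/400 ≈ 0.2574.
So the probability of at least one match is 1 − 0.2574 = 0.7426.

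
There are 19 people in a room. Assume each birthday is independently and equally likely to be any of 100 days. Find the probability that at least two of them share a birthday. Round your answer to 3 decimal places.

0.839

It's easier to compute the probability that all 19 are distinct.
P(all distinct) = 100/100 · 99/100 · ··· · 82/100 ≈ 0.161.
So the probability of at least one match is 1 − 0.161 = 0.839.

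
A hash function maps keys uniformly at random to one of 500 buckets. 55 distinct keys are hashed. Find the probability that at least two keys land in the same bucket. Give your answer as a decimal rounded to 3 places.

0.954

It's easier to compute the probability that all 55 are distinct.
P(all distinct) = 500/500 · 499/500 · ··· · 446/500 ≈ 0.046.
So the probability of at least one match is 1 − 0.046 = 0.954.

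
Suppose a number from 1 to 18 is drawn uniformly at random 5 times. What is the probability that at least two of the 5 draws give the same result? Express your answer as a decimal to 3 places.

0.456

P(all 5 different) = 18/18 · 17/18 · ··· · 14/18 ≈ 0.544.
P(at least two equal) = 1 − 0.544 = 0.456.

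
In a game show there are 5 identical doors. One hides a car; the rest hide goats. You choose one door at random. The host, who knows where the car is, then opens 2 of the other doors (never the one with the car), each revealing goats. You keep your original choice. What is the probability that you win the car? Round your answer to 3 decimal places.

The host can always open 2 empty doors regardless of your choice, so the reveals give no information about your original door.
P(win by staying) = 1/5 ≈ 0.200.

0.200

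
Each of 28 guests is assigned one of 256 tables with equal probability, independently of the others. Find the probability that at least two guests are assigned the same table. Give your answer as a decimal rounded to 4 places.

0.7840

It's easier to compute the probability that all 28 are distinct.
P(all distinct) = 256/256 · 255/256 · ··· · 229/256 ≈ 0.2160.
So the probability of at least one match is 1 − 0.2160 = 0.7840.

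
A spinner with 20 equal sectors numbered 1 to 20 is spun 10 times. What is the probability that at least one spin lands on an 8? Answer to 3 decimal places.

P(no spin lands on an 8) = (19/20)^10 ≈ 0.599.
P(at least one) = 1 − 0.599 = 0.401.

0.401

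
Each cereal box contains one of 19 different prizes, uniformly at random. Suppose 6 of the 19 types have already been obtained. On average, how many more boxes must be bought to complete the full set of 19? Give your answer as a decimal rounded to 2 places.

60.42

Starting from 6 distinct types, each trial gives a new one with probability (19−i)/19 when i types are held, so the wait for the next new type is 19/(19−i).
E = 19/13 + 19/12 + 19/11 + 19/10 + 19/9 + 19/8 + 19/7 + 19/6 + 19/5 + 19/4 + 19/3 + 19/2 + 19/1 = 21773867/360360 ≈ 60.42.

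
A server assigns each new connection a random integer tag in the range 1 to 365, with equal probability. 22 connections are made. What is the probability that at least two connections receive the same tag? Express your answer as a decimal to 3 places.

It's easier to compute the probability that all 22 are distinct.
P(all distinct) = 365/365 · 364/365 · ··· · 344/365 ≈ 0.524.
So the probability of at least one match is 1 − 0.524 = 0.476.

0.476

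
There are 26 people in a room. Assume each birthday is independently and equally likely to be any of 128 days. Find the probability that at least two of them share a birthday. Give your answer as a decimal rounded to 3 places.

0.935

It's easier to compute the probability that all 26 are distinct.
P(all distinct) = 128/128 · 127/128 · ··· · 103/128 ≈ 0.065.
So the probability of at least one match is 1 − 0.065 = 0.935.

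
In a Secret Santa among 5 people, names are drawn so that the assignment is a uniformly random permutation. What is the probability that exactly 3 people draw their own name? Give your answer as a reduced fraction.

Choose which 3 of the 5 are fixed: C(5,3) = 10 ways.
The remaining 2 must have no fixed point: D(2) = 1.
P = 10·1/120 = 1/12.

1/12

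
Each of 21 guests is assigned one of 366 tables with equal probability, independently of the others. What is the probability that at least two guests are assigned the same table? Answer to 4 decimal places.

0.4428

It's easier to compute the probability that all 21 are distinct.
P(all distinct) = 366/366 · 365/366 · ··· · 346/366 ≈ 0.5572.
So the probability of at least one match is 1 − 0.5572 = 0.4428.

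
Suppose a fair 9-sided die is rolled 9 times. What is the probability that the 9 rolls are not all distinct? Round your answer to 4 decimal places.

0.9991

P(all 9 different) = 9/9 · 8/9 · ··· · 1/9 ≈ 0.0009.
P(at least two equal) = 1 − 0.0009 = 0.9991.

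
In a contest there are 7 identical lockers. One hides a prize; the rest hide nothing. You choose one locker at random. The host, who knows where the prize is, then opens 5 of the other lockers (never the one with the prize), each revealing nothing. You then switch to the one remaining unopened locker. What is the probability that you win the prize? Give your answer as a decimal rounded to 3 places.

0.857

Your original locker holds the prize with probability 1/7, so the other 6 collectively hold it with probability 6/7.
The host can always find 5 empty lockers to open, so the reveals don't change that 6/7; it is now spread over the 1 remaining unopened locker.
P(win by switching) = (6/7) · (1/1) = 6/7 ≈ 0.857.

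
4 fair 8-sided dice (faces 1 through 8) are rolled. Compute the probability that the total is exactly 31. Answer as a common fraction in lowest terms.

1/1024

There are 8^4 = 4096 equally likely outcomes.
The number of ordered 4-tuples from {1,…,8} summing to 31 is 4.
P(sum = 31) = 4/4096 = 1/1024.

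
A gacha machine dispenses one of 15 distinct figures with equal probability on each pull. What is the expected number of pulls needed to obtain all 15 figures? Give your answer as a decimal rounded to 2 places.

49.77

After i distinct types are collected, each trial gives a new one with probability (15−i)/15, so the expected wait for the next new type is 15/(15−i).
E = 15/15 + 15/14 + 15/13 + 15/12 + 15/11 + 15/10 + 15/9 + 15/8 + 15/7 + 15/6 + 15/5 + 15/4 + 15/3 + 15/2 + 15/1 = 1195757/24024 ≈ 49.77.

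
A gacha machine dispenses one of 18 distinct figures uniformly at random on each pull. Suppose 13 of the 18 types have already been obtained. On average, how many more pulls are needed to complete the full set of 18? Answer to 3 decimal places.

Starting from 13 distinct types, each trial gives a new one with probability (18−i)/18 when i types are held, so the wait for the next new type is 18/(18−i).
E = 18/5 + 18/4 + 18/3 + 18/2 + 18/1 = 411/10 ≈ 41.100.

41.100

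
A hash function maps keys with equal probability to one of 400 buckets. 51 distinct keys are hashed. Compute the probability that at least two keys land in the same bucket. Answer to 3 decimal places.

It's easier to compute the probability that all 51 are distinct.
P(all distinct) = 400/400 · 399/400 · ··· · 350/400 ≈ 0.036.
So the probability of at least one match is 1 − 0.036 = 0.964.

0.964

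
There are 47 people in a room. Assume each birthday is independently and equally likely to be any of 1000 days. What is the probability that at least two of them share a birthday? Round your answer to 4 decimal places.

0.6665

It's easier to compute the probability that all 47 are distinct.
P(all distinct) = 1000/1000 · 999/1000 · ··· · 954/1000 ≈ 0.3335.
So the probability of at least one match is 1 − 0.3335 = 0.6665.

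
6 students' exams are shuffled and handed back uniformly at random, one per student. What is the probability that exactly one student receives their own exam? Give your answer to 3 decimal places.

0.367

Choose which one is fixed: C(6,1) = 6 ways.
The remaining 5 must have no fixed point: D(5) = 44.
P = 6·44/720 = 11/30 ≈ 0.367.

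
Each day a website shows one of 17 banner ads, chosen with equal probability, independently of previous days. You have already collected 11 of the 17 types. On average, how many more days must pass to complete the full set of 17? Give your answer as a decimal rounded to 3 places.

41.650

Starting from 11 distinct types, each trial gives a new one with probability (17−i)/17 when i types are held, so the wait for the next new type is 17/(17−i).
E = 17/6 + 17/5 + 17/4 + 17/3 + 17/2 + 17/1 = 833/20 ≈ 41.650.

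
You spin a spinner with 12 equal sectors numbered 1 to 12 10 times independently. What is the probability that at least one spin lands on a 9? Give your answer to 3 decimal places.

P(no spin lands on a 9) = (11/12)^10 ≈ 0.419.
P(at least one) = 1 − 0.419 = 0.581.

0.581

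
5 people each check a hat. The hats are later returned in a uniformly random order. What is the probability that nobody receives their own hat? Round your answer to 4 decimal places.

0.3667

This is the derangement probability: permutations of 5 with no fixed point.
D(5) = 5! · (1 − 1/1! + 1/2! − ··· + (−1)^5/5!) = 44.
P = 44/120 = 11/30 ≈ 0.3667.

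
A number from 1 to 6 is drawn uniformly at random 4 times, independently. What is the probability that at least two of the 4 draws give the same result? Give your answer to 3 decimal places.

P(all 4 different) = 6/6 · 5/6 · ··· · 3/6 ≈ 0.278.
P(at least two equal) = 1 − 0.278 = 0.722.

0.722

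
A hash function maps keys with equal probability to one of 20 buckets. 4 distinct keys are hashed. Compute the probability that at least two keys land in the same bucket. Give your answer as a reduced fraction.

1093/4000

It's easier to compute the probability that all 4 are distinct.
P(all distinct) = 20/20 · 19/20 · ··· · 17/20 = 2907/4000.
So the probability of at least one match is 1 − 2907/4000 = 1093/4000.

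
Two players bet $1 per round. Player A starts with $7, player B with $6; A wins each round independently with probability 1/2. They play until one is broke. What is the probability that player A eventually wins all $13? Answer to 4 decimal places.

0.5385

With a fair step, P(i) = ½P(i−1) + ½P(i+1) with P(0)=0, P(13)=1 has the linear solution P(i) = i/13.
P(7) = 7/13 ≈ 0.5385.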